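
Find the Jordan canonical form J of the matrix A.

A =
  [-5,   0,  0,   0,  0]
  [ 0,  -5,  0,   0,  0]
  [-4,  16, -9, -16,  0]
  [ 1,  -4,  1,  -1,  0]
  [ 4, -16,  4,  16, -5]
J_2(-5) ⊕ J_1(-5) ⊕ J_1(-5) ⊕ J_1(-5)

The characteristic polynomial is
  det(x·I − A) = x^5 + 25*x^4 + 250*x^3 + 1250*x^2 + 3125*x + 3125 = (x + 5)^5

Eigenvalues and multiplicities (the geometric multiplicity of λ is n − rank(A − λI), which equals the number of Jordan blocks for λ):
  λ = -5: algebraic multiplicity = 5, geometric multiplicity = 4

Determining the block sizes for each eigenvalue:
  λ = -5: 4 blocks summing to 5 forces exactly one block of size 2 and the rest size 1 → block sizes [2, 1, 1, 1]

Assembling the blocks gives a Jordan form
J =
  [-5,  1,  0,  0,  0]
  [ 0, -5,  0,  0,  0]
  [ 0,  0, -5,  0,  0]
  [ 0,  0,  0, -5,  0]
  [ 0,  0,  0,  0, -5]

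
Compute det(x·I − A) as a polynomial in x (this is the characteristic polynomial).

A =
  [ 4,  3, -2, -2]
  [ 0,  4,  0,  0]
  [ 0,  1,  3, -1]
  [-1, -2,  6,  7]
x^4 - 18*x^3 + 121*x^2 - 360*x + 400

Expanding det(x·I − A) (e.g. by cofactor expansion or by noting that A is similar to its Jordan form J, which has the same characteristic polynomial as A) gives
  χ_A(x) = x^4 - 18*x^3 + 121*x^2 - 360*x + 400
which factors as (x - 5)^2*(x - 4)^2. The eigenvalues (with algebraic multiplicities) are λ = 4 with multiplicity 2, λ = 5 with multiplicity 2.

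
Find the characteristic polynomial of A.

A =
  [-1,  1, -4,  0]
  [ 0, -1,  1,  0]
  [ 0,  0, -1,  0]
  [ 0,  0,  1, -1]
x^4 + 4*x^3 + 6*x^2 + 4*x + 1

Expanding det(x·I − A) (e.g. by cofactor expansion or by noting that A is similar to its Jordan form J, which has the same characteristic polynomial as A) gives
  χ_A(x) = x^4 + 4*x^3 + 6*x^2 + 4*x + 1
which factors as (x + 1)^4. The eigenvalues (with algebraic multiplicities) are λ = -1 with multiplicity 4.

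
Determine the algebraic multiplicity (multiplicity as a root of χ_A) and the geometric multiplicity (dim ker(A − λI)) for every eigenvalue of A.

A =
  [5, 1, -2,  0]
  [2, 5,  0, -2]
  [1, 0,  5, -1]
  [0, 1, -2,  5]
λ = 5: alg = 4, geom = 2

Step 1 — factor the characteristic polynomial to read off the algebraic multiplicities:
  χ_A(x) = (x - 5)^4

Step 2 — compute geometric multiplicities via the rank-nullity identity g(λ) = n − rank(A − λI):
  rank(A − (5)·I) = 2, so dim ker(A − (5)·I) = n − 2 = 2

Summary:
  λ = 5: algebraic multiplicity = 4, geometric multiplicity = 2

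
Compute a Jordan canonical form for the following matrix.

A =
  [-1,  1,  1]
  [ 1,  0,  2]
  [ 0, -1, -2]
J_3(-1)

The characteristic polynomial is
  det(x·I − A) = x^3 + 3*x^2 + 3*x + 1 = (x + 1)^3

Eigenvalues and multiplicities (the geometric multiplicity of λ is n − rank(A − λI), which equals the number of Jordan blocks for λ):
  λ = -1: algebraic multiplicity = 3, geometric multiplicity = 1

Determining the block sizes for each eigenvalue:
  λ = -1: one block (gm = 1), so the single block has size am = 3 → block sizes [3]

Assembling the blocks gives a Jordan form
J =
  [-1,  1,  0]
  [ 0, -1,  1]
  [ 0,  0, -1]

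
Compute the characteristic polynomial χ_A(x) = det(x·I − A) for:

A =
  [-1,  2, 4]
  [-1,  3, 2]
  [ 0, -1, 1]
x^3 - 3*x^2 + 3*x - 1

Expanding det(x·I − A) (e.g. by cofactor expansion or by noting that A is similar to its Jordan form J, which has the same characteristic polynomial as A) gives
  χ_A(x) = x^3 - 3*x^2 + 3*x - 1
which factors as (x - 1)^3. The eigenvalues (with algebraic multiplicities) are λ = 1 with multiplicity 3.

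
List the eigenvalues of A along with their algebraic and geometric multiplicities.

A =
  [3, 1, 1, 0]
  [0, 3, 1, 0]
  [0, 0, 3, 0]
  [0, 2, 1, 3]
λ = 3: alg = 4, geom = 2

Step 1 — factor the characteristic polynomial to read off the algebraic multiplicities:
  χ_A(x) = (x - 3)^4

Step 2 — compute geometric multiplicities via the rank-nullity identity g(λ) = n − rank(A − λI):
  rank(A − (3)·I) = 2, so dim ker(A − (3)·I) = n − 2 = 2

Summary:
  λ = 3: algebraic multiplicity = 4, geometric multiplicity = 2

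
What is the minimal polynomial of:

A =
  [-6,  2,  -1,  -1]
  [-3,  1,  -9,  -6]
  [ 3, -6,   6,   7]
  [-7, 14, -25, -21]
x^3 + 15*x^2 + 75*x + 125

The characteristic polynomial is χ_A(x) = (x + 5)^4, so the eigenvalues are known. The minimal polynomial is
  m_A(x) = Π_λ (x − λ)^{k_λ}
where k_λ is the size of the *largest* Jordan block for λ (equivalently, the smallest k with (A − λI)^k v = 0 for every generalised eigenvector v of λ).

  λ = -5: largest Jordan block has size 3, contributing (x + 5)^3

So m_A(x) = (x + 5)^3 = x^3 + 15*x^2 + 75*x + 125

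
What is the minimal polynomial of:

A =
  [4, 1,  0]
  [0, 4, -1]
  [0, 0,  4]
x^3 - 12*x^2 + 48*x - 64

The characteristic polynomial is χ_A(x) = (x - 4)^3, so the eigenvalues are known. The minimal polynomial is
  m_A(x) = Π_λ (x − λ)^{k_λ}
where k_λ is the size of the *largest* Jordan block for λ (equivalently, the smallest k with (A − λI)^k v = 0 for every generalised eigenvector v of λ).

  λ = 4: largest Jordan block has size 3, contributing (x − 4)^3

So m_A(x) = (x - 4)^3 = x^3 - 12*x^2 + 48*x - 64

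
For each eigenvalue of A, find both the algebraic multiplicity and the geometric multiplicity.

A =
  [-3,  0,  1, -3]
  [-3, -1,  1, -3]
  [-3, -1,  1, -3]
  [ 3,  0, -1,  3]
λ = 0: alg = 4, geom = 2

Step 1 — factor the characteristic polynomial to read off the algebraic multiplicities:
  χ_A(x) = x^4

Step 2 — compute geometric multiplicities via the rank-nullity identity g(λ) = n − rank(A − λI):
  rank(A − (0)·I) = 2, so dim ker(A − (0)·I) = n − 2 = 2

Summary:
  λ = 0: algebraic multiplicity = 4, geometric multiplicity = 2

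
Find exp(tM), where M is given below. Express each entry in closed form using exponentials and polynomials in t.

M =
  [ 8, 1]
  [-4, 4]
e^{tM} =
  [2*t*exp(6*t) + exp(6*t), t*exp(6*t)]
  [-4*t*exp(6*t), -2*t*exp(6*t) + exp(6*t)]

Strategy: write M = P · J · P⁻¹ where J is a Jordan canonical form, so e^{tM} = P · e^{tJ} · P⁻¹, and e^{tJ} can be computed block-by-block.

M has Jordan form
J =
  [6, 1]
  [0, 6]
(up to reordering of blocks).

Per-block formulas:
  For a 2×2 Jordan block J_2(6): exp(t · J_2(6)) = e^(6t)·(I + t·N), where N is the 2×2 nilpotent shift.

After assembling e^{tJ} and conjugating by P, we get:

e^{tM} =
  [2*t*exp(6*t) + exp(6*t), t*exp(6*t)]
  [-4*t*exp(6*t), -2*t*exp(6*t) + exp(6*t)]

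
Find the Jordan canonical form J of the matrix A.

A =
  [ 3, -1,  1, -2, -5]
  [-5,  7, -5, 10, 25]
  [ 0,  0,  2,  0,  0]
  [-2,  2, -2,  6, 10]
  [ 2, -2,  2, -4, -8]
J_2(2) ⊕ J_1(2) ⊕ J_1(2) ⊕ J_1(2)

The characteristic polynomial is
  det(x·I − A) = x^5 - 10*x^4 + 40*x^3 - 80*x^2 + 80*x - 32 = (x - 2)^5

Eigenvalues and multiplicities (the geometric multiplicity of λ is n − rank(A − λI), which equals the number of Jordan blocks for λ):
  λ = 2: algebraic multiplicity = 5, geometric multiplicity = 4

Determining the block sizes for each eigenvalue:
  λ = 2: 4 blocks summing to 5 forces exactly one block of size 2 and the rest size 1 → block sizes [2, 1, 1, 1]

Assembling the blocks gives a Jordan form
J =
  [2, 1, 0, 0, 0]
  [0, 2, 0, 0, 0]
  [0, 0, 2, 0, 0]
  [0, 0, 0, 2, 0]
  [0, 0, 0, 0, 2]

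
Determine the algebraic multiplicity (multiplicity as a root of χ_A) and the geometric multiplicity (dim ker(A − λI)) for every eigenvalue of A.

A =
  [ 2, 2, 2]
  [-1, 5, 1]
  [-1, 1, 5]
λ = 4: alg = 3, geom = 2

Step 1 — factor the characteristic polynomial to read off the algebraic multiplicities:
  χ_A(x) = (x - 4)^3

Step 2 — compute geometric multiplicities via the rank-nullity identity g(λ) = n − rank(A − λI):
  rank(A − (4)·I) = 1, so dim ker(A − (4)·I) = n − 1 = 2

Summary:
  λ = 4: algebraic multiplicity = 3, geometric multiplicity = 2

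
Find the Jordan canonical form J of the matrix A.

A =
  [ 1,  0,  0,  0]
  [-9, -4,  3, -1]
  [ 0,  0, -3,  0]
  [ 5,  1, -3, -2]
J_2(-3) ⊕ J_1(-3) ⊕ J_1(1)

The characteristic polynomial is
  det(x·I − A) = x^4 + 8*x^3 + 18*x^2 - 27 = (x - 1)*(x + 3)^3

Eigenvalues and multiplicities (the geometric multiplicity of λ is n − rank(A − λI), which equals the number of Jordan blocks for λ):
  λ = -3: algebraic multiplicity = 3, geometric multiplicity = 2
  λ = 1: algebraic multiplicity = 1, geometric multiplicity = 1

Determining the block sizes for each eigenvalue:
  λ = -3: 2 blocks summing to 3 forces exactly one block of size 2 and the rest size 1 → block sizes [2, 1]
  λ = 1: one block (gm = 1), so the single block has size am = 1 → block sizes [1]

Assembling the blocks gives a Jordan form
J =
  [-3,  1,  0, 0]
  [ 0, -3,  0, 0]
  [ 0,  0, -3, 0]
  [ 0,  0,  0, 1]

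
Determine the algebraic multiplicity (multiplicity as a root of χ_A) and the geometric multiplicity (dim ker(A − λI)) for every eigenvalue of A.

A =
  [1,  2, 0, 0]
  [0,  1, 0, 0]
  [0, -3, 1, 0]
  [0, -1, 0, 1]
λ = 1: alg = 4, geom = 3

Step 1 — factor the characteristic polynomial to read off the algebraic multiplicities:
  χ_A(x) = (x - 1)^4

Step 2 — compute geometric multiplicities via the rank-nullity identity g(λ) = n − rank(A − λI):
  rank(A − (1)·I) = 1, so dim ker(A − (1)·I) = n − 1 = 3

Summary:
  λ = 1: algebraic multiplicity = 4, geometric multiplicity = 3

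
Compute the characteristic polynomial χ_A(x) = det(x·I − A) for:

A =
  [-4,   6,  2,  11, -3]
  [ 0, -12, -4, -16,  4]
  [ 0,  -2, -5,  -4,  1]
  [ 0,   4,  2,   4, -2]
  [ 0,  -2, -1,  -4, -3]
x^5 + 20*x^4 + 160*x^3 + 640*x^2 + 1280*x + 1024

Expanding det(x·I − A) (e.g. by cofactor expansion or by noting that A is similar to its Jordan form J, which has the same characteristic polynomial as A) gives
  χ_A(x) = x^5 + 20*x^4 + 160*x^3 + 640*x^2 + 1280*x + 1024
which factors as (x + 4)^5. The eigenvalues (with algebraic multiplicities) are λ = -4 with multiplicity 5.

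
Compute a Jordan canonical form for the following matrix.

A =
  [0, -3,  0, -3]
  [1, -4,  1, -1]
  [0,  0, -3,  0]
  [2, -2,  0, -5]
J_3(-3) ⊕ J_1(-3)

The characteristic polynomial is
  det(x·I − A) = x^4 + 12*x^3 + 54*x^2 + 108*x + 81 = (x + 3)^4

Eigenvalues and multiplicities (the geometric multiplicity of λ is n − rank(A − λI), which equals the number of Jordan blocks for λ):
  λ = -3: algebraic multiplicity = 4, geometric multiplicity = 2

Determining the block sizes for each eigenvalue:
  λ = -3: with am = 4 and gm = 2, the partition is not yet determined (e.g. several partitions of 4 into 2 parts exist). Let N = A − (-3)·I. Computing rank(N^1) = 2, rank(N^2) = 1, rank(N^3) = 0; the number of blocks of size ≥ j is rank(N^{j−1}) − rank(N^j), giving [2, 1, 1]. So we have 1 block(s) of size 3, 1 block(s) of size 1 → block sizes [3, 1]

Assembling the blocks gives a Jordan form
J =
  [-3,  1,  0,  0]
  [ 0, -3,  1,  0]
  [ 0,  0, -3,  0]
  [ 0,  0,  0, -3]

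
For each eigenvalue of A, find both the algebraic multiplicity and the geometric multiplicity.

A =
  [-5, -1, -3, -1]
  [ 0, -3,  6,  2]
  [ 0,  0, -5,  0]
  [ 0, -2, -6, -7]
λ = -5: alg = 4, geom = 3

Step 1 — factor the characteristic polynomial to read off the algebraic multiplicities:
  χ_A(x) = (x + 5)^4

Step 2 — compute geometric multiplicities via the rank-nullity identity g(λ) = n − rank(A − λI):
  rank(A − (-5)·I) = 1, so dim ker(A − (-5)·I) = n − 1 = 3

Summary:
  λ = -5: algebraic multiplicity = 4, geometric multiplicity = 3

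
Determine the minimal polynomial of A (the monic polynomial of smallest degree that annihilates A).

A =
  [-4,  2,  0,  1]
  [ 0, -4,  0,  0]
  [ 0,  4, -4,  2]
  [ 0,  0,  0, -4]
x^2 + 8*x + 16

The characteristic polynomial is χ_A(x) = (x + 4)^4, so the eigenvalues are known. The minimal polynomial is
  m_A(x) = Π_λ (x − λ)^{k_λ}
where k_λ is the size of the *largest* Jordan block for λ (equivalently, the smallest k with (A − λI)^k v = 0 for every generalised eigenvector v of λ).

  λ = -4: largest Jordan block has size 2, contributing (x + 4)^2

So m_A(x) = (x + 4)^2 = x^2 + 8*x + 16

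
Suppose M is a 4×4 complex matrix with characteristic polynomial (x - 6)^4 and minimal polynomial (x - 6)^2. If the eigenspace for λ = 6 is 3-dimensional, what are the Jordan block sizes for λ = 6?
Block sizes for λ = 6: [2, 1, 1]

Step 1 — from the characteristic polynomial, algebraic multiplicity of λ = 6 is 4. From dim ker(M − (6)·I) = 3, there are exactly 3 Jordan blocks for λ = 6.
Step 2 — from the minimal polynomial, the factor (x − 6)^2 tells us the largest block for λ = 6 has size 2.
Step 3 — with total size 4, 3 blocks, and largest block 2, the block sizes (in nonincreasing order) are [2, 1, 1].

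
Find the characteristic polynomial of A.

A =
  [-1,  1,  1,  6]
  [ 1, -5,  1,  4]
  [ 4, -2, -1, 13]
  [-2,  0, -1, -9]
x^4 + 16*x^3 + 96*x^2 + 256*x + 256

Expanding det(x·I − A) (e.g. by cofactor expansion or by noting that A is similar to its Jordan form J, which has the same characteristic polynomial as A) gives
  χ_A(x) = x^4 + 16*x^3 + 96*x^2 + 256*x + 256
which factors as (x + 4)^4. The eigenvalues (with algebraic multiplicities) are λ = -4 with multiplicity 4.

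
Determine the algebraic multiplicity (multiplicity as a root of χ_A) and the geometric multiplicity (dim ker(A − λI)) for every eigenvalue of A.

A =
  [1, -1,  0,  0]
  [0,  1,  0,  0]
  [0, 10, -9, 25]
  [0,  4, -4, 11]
λ = 1: alg = 4, geom = 2

Step 1 — factor the characteristic polynomial to read off the algebraic multiplicities:
  χ_A(x) = (x - 1)^4

Step 2 — compute geometric multiplicities via the rank-nullity identity g(λ) = n − rank(A − λI):
  rank(A − (1)·I) = 2, so dim ker(A − (1)·I) = n − 2 = 2

Summary:
  λ = 1: algebraic multiplicity = 4, geometric multiplicity = 2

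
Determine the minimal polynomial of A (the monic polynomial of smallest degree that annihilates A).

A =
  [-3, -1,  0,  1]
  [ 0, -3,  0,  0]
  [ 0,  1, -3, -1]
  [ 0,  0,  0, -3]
x^2 + 6*x + 9

The characteristic polynomial is χ_A(x) = (x + 3)^4, so the eigenvalues are known. The minimal polynomial is
  m_A(x) = Π_λ (x − λ)^{k_λ}
where k_λ is the size of the *largest* Jordan block for λ (equivalently, the smallest k with (A − λI)^k v = 0 for every generalised eigenvector v of λ).

  λ = -3: largest Jordan block has size 2, contributing (x + 3)^2

So m_A(x) = (x + 3)^2 = x^2 + 6*x + 9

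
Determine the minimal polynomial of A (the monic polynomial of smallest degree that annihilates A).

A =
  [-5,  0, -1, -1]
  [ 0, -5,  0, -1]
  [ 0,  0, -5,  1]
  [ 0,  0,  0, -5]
x^3 + 15*x^2 + 75*x + 125

The characteristic polynomial is χ_A(x) = (x + 5)^4, so the eigenvalues are known. The minimal polynomial is
  m_A(x) = Π_λ (x − λ)^{k_λ}
where k_λ is the size of the *largest* Jordan block for λ (equivalently, the smallest k with (A − λI)^k v = 0 for every generalised eigenvector v of λ).

  λ = -5: largest Jordan block has size 3, contributing (x + 5)^3

So m_A(x) = (x + 5)^3 = x^3 + 15*x^2 + 75*x + 125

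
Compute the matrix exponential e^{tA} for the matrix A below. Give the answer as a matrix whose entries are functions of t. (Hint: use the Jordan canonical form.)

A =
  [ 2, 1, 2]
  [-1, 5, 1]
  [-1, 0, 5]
e^{tA} =
  [t^2*exp(4*t)/2 - 2*t*exp(4*t) + exp(4*t), -t^2*exp(4*t)/2 + t*exp(4*t), -t^2*exp(4*t)/2 + 2*t*exp(4*t)]
  [-t*exp(4*t), t*exp(4*t) + exp(4*t), t*exp(4*t)]
  [t^2*exp(4*t)/2 - t*exp(4*t), -t^2*exp(4*t)/2, -t^2*exp(4*t)/2 + t*exp(4*t) + exp(4*t)]

Strategy: write A = P · J · P⁻¹ where J is a Jordan canonical form, so e^{tA} = P · e^{tJ} · P⁻¹, and e^{tJ} can be computed block-by-block.

A has Jordan form
J =
  [4, 1, 0]
  [0, 4, 1]
  [0, 0, 4]
(up to reordering of blocks).

Per-block formulas:
  For a 3×3 Jordan block J_3(4): exp(t · J_3(4)) = e^(4t)·(I + t·N + (t^2/2)·N^2), where N is the 3×3 nilpotent shift.

After assembling e^{tJ} and conjugating by P, we get:

e^{tA} =
  [t^2*exp(4*t)/2 - 2*t*exp(4*t) + exp(4*t), -t^2*exp(4*t)/2 + t*exp(4*t), -t^2*exp(4*t)/2 + 2*t*exp(4*t)]
  [-t*exp(4*t), t*exp(4*t) + exp(4*t), t*exp(4*t)]
  [t^2*exp(4*t)/2 - t*exp(4*t), -t^2*exp(4*t)/2, -t^2*exp(4*t)/2 + t*exp(4*t) + exp(4*t)]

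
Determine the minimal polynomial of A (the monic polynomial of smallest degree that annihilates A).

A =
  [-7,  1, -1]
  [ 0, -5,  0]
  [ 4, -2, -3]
x^2 + 10*x + 25

The characteristic polynomial is χ_A(x) = (x + 5)^3, so the eigenvalues are known. The minimal polynomial is
  m_A(x) = Π_λ (x − λ)^{k_λ}
where k_λ is the size of the *largest* Jordan block for λ (equivalently, the smallest k with (A − λI)^k v = 0 for every generalised eigenvector v of λ).

  λ = -5: largest Jordan block has size 2, contributing (x + 5)^2

So m_A(x) = (x + 5)^2 = x^2 + 10*x + 25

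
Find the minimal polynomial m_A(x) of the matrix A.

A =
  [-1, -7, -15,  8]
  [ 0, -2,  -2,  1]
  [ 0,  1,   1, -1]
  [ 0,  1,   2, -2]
x^2 + 2*x + 1

The characteristic polynomial is χ_A(x) = (x + 1)^4, so the eigenvalues are known. The minimal polynomial is
  m_A(x) = Π_λ (x − λ)^{k_λ}
where k_λ is the size of the *largest* Jordan block for λ (equivalently, the smallest k with (A − λI)^k v = 0 for every generalised eigenvector v of λ).

  λ = -1: largest Jordan block has size 2, contributing (x + 1)^2

So m_A(x) = (x + 1)^2 = x^2 + 2*x + 1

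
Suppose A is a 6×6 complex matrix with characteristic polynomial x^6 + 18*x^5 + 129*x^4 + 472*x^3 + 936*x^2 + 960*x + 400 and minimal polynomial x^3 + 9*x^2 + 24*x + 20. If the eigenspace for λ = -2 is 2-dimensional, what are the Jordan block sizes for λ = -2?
Block sizes for λ = -2: [2, 2]

Step 1 — from the characteristic polynomial, algebraic multiplicity of λ = -2 is 4. From dim ker(A − (-2)·I) = 2, there are exactly 2 Jordan blocks for λ = -2.
Step 2 — from the minimal polynomial, the factor (x + 2)^2 tells us the largest block for λ = -2 has size 2.
Step 3 — with total size 4, 2 blocks, and largest block 2, the block sizes (in nonincreasing order) are [2, 2].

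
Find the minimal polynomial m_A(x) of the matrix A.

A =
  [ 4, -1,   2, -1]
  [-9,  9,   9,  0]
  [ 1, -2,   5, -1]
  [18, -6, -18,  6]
x^3 - 18*x^2 + 108*x - 216

The characteristic polynomial is χ_A(x) = (x - 6)^4, so the eigenvalues are known. The minimal polynomial is
  m_A(x) = Π_λ (x − λ)^{k_λ}
where k_λ is the size of the *largest* Jordan block for λ (equivalently, the smallest k with (A − λI)^k v = 0 for every generalised eigenvector v of λ).

  λ = 6: largest Jordan block has size 3, contributing (x − 6)^3

So m_A(x) = (x - 6)^3 = x^3 - 18*x^2 + 108*x - 216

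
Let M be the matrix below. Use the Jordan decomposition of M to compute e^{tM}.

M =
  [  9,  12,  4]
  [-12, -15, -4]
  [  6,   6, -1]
e^{tM} =
  [6*exp(-t) - 5*exp(-3*t), 6*exp(-t) - 6*exp(-3*t), 2*exp(-t) - 2*exp(-3*t)]
  [-6*exp(-t) + 6*exp(-3*t), -6*exp(-t) + 7*exp(-3*t), -2*exp(-t) + 2*exp(-3*t)]
  [3*exp(-t) - 3*exp(-3*t), 3*exp(-t) - 3*exp(-3*t), exp(-t)]

Strategy: write M = P · J · P⁻¹ where J is a Jordan canonical form, so e^{tM} = P · e^{tJ} · P⁻¹, and e^{tJ} can be computed block-by-block.

M has Jordan form
J =
  [-3,  0,  0]
  [ 0, -3,  0]
  [ 0,  0, -1]
(up to reordering of blocks).

Per-block formulas:
  For a 1×1 block at λ = -1: exp(t · [-1]) = [e^(-1t)].
  For a 1×1 block at λ = -3: exp(t · [-3]) = [e^(-3t)].

After assembling e^{tJ} and conjugating by P, we get:

e^{tM} =
  [6*exp(-t) - 5*exp(-3*t), 6*exp(-t) - 6*exp(-3*t), 2*exp(-t) - 2*exp(-3*t)]
  [-6*exp(-t) + 6*exp(-3*t), -6*exp(-t) + 7*exp(-3*t), -2*exp(-t) + 2*exp(-3*t)]
  [3*exp(-t) - 3*exp(-3*t), 3*exp(-t) - 3*exp(-3*t), exp(-t)]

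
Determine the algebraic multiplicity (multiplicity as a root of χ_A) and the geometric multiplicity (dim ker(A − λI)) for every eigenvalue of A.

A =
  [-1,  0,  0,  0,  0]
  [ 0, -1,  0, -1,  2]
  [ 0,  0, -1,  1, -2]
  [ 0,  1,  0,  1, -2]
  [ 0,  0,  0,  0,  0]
λ = -1: alg = 2, geom = 2; λ = 0: alg = 3, geom = 2

Step 1 — factor the characteristic polynomial to read off the algebraic multiplicities:
  χ_A(x) = x^3*(x + 1)^2

Step 2 — compute geometric multiplicities via the rank-nullity identity g(λ) = n − rank(A − λI):
  rank(A − (-1)·I) = 3, so dim ker(A − (-1)·I) = n − 3 = 2
  rank(A − (0)·I) = 3, so dim ker(A − (0)·I) = n − 3 = 2

Summary:
  λ = -1: algebraic multiplicity = 2, geometric multiplicity = 2
  λ = 0: algebraic multiplicity = 3, geometric multiplicity = 2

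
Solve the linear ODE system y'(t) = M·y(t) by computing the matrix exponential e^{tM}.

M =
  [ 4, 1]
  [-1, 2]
e^{tM} =
  [t*exp(3*t) + exp(3*t), t*exp(3*t)]
  [-t*exp(3*t), -t*exp(3*t) + exp(3*t)]

Strategy: write M = P · J · P⁻¹ where J is a Jordan canonical form, so e^{tM} = P · e^{tJ} · P⁻¹, and e^{tJ} can be computed block-by-block.

M has Jordan form
J =
  [3, 1]
  [0, 3]
(up to reordering of blocks).

Per-block formulas:
  For a 2×2 Jordan block J_2(3): exp(t · J_2(3)) = e^(3t)·(I + t·N), where N is the 2×2 nilpotent shift.

After assembling e^{tJ} and conjugating by P, we get:

e^{tM} =
  [t*exp(3*t) + exp(3*t), t*exp(3*t)]
  [-t*exp(3*t), -t*exp(3*t) + exp(3*t)]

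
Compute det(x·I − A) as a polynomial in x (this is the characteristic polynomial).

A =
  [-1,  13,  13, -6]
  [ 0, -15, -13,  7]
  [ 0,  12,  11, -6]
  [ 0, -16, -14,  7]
x^4 - 2*x^3 - 12*x^2 - 14*x - 5

Expanding det(x·I − A) (e.g. by cofactor expansion or by noting that A is similar to its Jordan form J, which has the same characteristic polynomial as A) gives
  χ_A(x) = x^4 - 2*x^3 - 12*x^2 - 14*x - 5
which factors as (x - 5)*(x + 1)^3. The eigenvalues (with algebraic multiplicities) are λ = -1 with multiplicity 3, λ = 5 with multiplicity 1.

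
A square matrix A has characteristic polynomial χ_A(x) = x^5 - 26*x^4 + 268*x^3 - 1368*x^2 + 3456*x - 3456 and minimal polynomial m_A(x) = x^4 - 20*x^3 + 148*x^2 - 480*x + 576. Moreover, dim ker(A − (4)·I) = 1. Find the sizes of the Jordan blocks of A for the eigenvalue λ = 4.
Block sizes for λ = 4: [2]

Step 1 — from the characteristic polynomial, algebraic multiplicity of λ = 4 is 2. From dim ker(A − (4)·I) = 1, there are exactly 1 Jordan blocks for λ = 4.
Step 2 — from the minimal polynomial, the factor (x − 4)^2 tells us the largest block for λ = 4 has size 2.
Step 3 — with total size 2, 1 blocks, and largest block 2, the block sizes (in nonincreasing order) are [2].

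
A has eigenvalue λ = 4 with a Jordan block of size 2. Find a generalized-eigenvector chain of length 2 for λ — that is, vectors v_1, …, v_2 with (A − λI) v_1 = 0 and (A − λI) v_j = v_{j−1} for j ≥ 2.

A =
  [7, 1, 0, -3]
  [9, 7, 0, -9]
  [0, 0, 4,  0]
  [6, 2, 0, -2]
A Jordan chain for λ = 4 of length 2:
v_1 = (3, 9, 0, 6)ᵀ
v_2 = (1, 0, 0, 0)ᵀ

Let N = A − (4)·I. We want v_2 with N^2 v_2 = 0 but N^1 v_2 ≠ 0; then v_{j-1} := N · v_j for j = 2, …, 2.

Pick v_2 = (1, 0, 0, 0)ᵀ.
Then v_1 = N · v_2 = (3, 9, 0, 6)ᵀ.

Sanity check: (A − (4)·I) v_1 = (0, 0, 0, 0)ᵀ = 0. ✓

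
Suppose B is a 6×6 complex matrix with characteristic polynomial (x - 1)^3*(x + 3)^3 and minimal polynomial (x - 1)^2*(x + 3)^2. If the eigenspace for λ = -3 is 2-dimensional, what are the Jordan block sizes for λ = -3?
Block sizes for λ = -3: [2, 1]

Step 1 — from the characteristic polynomial, algebraic multiplicity of λ = -3 is 3. From dim ker(B − (-3)·I) = 2, there are exactly 2 Jordan blocks for λ = -3.
Step 2 — from the minimal polynomial, the factor (x + 3)^2 tells us the largest block for λ = -3 has size 2.
Step 3 — with total size 3, 2 blocks, and largest block 2, the block sizes (in nonincreasing order) are [2, 1].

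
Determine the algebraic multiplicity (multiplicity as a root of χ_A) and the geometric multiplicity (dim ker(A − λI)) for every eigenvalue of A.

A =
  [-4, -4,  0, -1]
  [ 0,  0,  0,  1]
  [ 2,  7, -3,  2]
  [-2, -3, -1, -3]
λ = -4: alg = 1, geom = 1; λ = -2: alg = 3, geom = 1

Step 1 — factor the characteristic polynomial to read off the algebraic multiplicities:
  χ_A(x) = (x + 2)^3*(x + 4)

Step 2 — compute geometric multiplicities via the rank-nullity identity g(λ) = n − rank(A − λI):
  rank(A − (-4)·I) = 3, so dim ker(A − (-4)·I) = n − 3 = 1
  rank(A − (-2)·I) = 3, so dim ker(A − (-2)·I) = n − 3 = 1

Summary:
  λ = -4: algebraic multiplicity = 1, geometric multiplicity = 1
  λ = -2: algebraic multiplicity = 3, geometric multiplicity = 1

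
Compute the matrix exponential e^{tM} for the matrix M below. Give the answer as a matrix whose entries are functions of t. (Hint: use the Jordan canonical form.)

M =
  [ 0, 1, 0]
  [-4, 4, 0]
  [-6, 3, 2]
e^{tM} =
  [-2*t*exp(2*t) + exp(2*t), t*exp(2*t), 0]
  [-4*t*exp(2*t), 2*t*exp(2*t) + exp(2*t), 0]
  [-6*t*exp(2*t), 3*t*exp(2*t), exp(2*t)]

Strategy: write M = P · J · P⁻¹ where J is a Jordan canonical form, so e^{tM} = P · e^{tJ} · P⁻¹, and e^{tJ} can be computed block-by-block.

M has Jordan form
J =
  [2, 1, 0]
  [0, 2, 0]
  [0, 0, 2]
(up to reordering of blocks).

Per-block formulas:
  For a 2×2 Jordan block J_2(2): exp(t · J_2(2)) = e^(2t)·(I + t·N), where N is the 2×2 nilpotent shift.
  For a 1×1 block at λ = 2: exp(t · [2]) = [e^(2t)].

After assembling e^{tJ} and conjugating by P, we get:

e^{tM} =
  [-2*t*exp(2*t) + exp(2*t), t*exp(2*t), 0]
  [-4*t*exp(2*t), 2*t*exp(2*t) + exp(2*t), 0]
  [-6*t*exp(2*t), 3*t*exp(2*t), exp(2*t)]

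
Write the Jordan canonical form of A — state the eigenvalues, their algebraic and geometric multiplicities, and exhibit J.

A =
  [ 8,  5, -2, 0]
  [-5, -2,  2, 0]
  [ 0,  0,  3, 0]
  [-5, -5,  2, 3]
J_2(3) ⊕ J_1(3) ⊕ J_1(3)

The characteristic polynomial is
  det(x·I − A) = x^4 - 12*x^3 + 54*x^2 - 108*x + 81 = (x - 3)^4

Eigenvalues and multiplicities (the geometric multiplicity of λ is n − rank(A − λI), which equals the number of Jordan blocks for λ):
  λ = 3: algebraic multiplicity = 4, geometric multiplicity = 3

Determining the block sizes for each eigenvalue:
  λ = 3: 3 blocks summing to 4 forces exactly one block of size 2 and the rest size 1 → block sizes [2, 1, 1]

Assembling the blocks gives a Jordan form
J =
  [3, 1, 0, 0]
  [0, 3, 0, 0]
  [0, 0, 3, 0]
  [0, 0, 0, 3]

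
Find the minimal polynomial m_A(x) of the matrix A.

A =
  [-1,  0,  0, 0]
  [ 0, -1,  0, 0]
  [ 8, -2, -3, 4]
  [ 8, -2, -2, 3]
x^2 - 1

The characteristic polynomial is χ_A(x) = (x - 1)*(x + 1)^3, so the eigenvalues are known. The minimal polynomial is
  m_A(x) = Π_λ (x − λ)^{k_λ}
where k_λ is the size of the *largest* Jordan block for λ (equivalently, the smallest k with (A − λI)^k v = 0 for every generalised eigenvector v of λ).

  λ = -1: largest Jordan block has size 1, contributing (x + 1)
  λ = 1: largest Jordan block has size 1, contributing (x − 1)

So m_A(x) = (x - 1)*(x + 1) = x^2 - 1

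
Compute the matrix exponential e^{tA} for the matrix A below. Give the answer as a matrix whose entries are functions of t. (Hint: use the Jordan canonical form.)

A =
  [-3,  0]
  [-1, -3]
e^{tA} =
  [exp(-3*t), 0]
  [-t*exp(-3*t), exp(-3*t)]

Strategy: write A = P · J · P⁻¹ where J is a Jordan canonical form, so e^{tA} = P · e^{tJ} · P⁻¹, and e^{tJ} can be computed block-by-block.

A has Jordan form
J =
  [-3,  1]
  [ 0, -3]
(up to reordering of blocks).

Per-block formulas:
  For a 2×2 Jordan block J_2(-3): exp(t · J_2(-3)) = e^(-3t)·(I + t·N), where N is the 2×2 nilpotent shift.

After assembling e^{tJ} and conjugating by P, we get:

e^{tA} =
  [exp(-3*t), 0]
  [-t*exp(-3*t), exp(-3*t)]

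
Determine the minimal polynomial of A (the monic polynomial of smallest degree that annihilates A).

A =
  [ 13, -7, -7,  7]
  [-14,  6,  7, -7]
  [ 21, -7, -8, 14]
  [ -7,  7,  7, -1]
x^2 - 5*x - 6

The characteristic polynomial is χ_A(x) = (x - 6)^2*(x + 1)^2, so the eigenvalues are known. The minimal polynomial is
  m_A(x) = Π_λ (x − λ)^{k_λ}
where k_λ is the size of the *largest* Jordan block for λ (equivalently, the smallest k with (A − λI)^k v = 0 for every generalised eigenvector v of λ).

  λ = -1: largest Jordan block has size 1, contributing (x + 1)
  λ = 6: largest Jordan block has size 1, contributing (x − 6)

So m_A(x) = (x - 6)*(x + 1) = x^2 - 5*x - 6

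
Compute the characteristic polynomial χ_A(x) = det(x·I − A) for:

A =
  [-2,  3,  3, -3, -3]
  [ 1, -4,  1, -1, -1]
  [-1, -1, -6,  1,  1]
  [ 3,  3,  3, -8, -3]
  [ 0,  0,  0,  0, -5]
x^5 + 25*x^4 + 250*x^3 + 1250*x^2 + 3125*x + 3125

Expanding det(x·I − A) (e.g. by cofactor expansion or by noting that A is similar to its Jordan form J, which has the same characteristic polynomial as A) gives
  χ_A(x) = x^5 + 25*x^4 + 250*x^3 + 1250*x^2 + 3125*x + 3125
which factors as (x + 5)^5. The eigenvalues (with algebraic multiplicities) are λ = -5 with multiplicity 5.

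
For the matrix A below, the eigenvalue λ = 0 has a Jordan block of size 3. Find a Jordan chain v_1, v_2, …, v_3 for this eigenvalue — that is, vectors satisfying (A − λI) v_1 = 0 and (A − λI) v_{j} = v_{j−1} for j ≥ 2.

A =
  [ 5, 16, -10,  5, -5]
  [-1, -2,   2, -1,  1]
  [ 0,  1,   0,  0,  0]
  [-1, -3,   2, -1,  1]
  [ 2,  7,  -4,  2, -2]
A Jordan chain for λ = 0 of length 3:
v_1 = (-6, 0, -1, 1, -3)ᵀ
v_2 = (5, -1, 0, -1, 2)ᵀ
v_3 = (1, 0, 0, 0, 0)ᵀ

Let N = A − (0)·I. We want v_3 with N^3 v_3 = 0 but N^2 v_3 ≠ 0; then v_{j-1} := N · v_j for j = 3, …, 2.

Pick v_3 = (1, 0, 0, 0, 0)ᵀ.
Then v_2 = N · v_3 = (5, -1, 0, -1, 2)ᵀ.
Then v_1 = N · v_2 = (-6, 0, -1, 1, -3)ᵀ.

Sanity check: (A − (0)·I) v_1 = (0, 0, 0, 0, 0)ᵀ = 0. ✓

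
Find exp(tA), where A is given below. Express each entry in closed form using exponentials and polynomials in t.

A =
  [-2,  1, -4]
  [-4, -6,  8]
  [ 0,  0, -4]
e^{tA} =
  [2*t*exp(-4*t) + exp(-4*t), t*exp(-4*t), -4*t*exp(-4*t)]
  [-4*t*exp(-4*t), -2*t*exp(-4*t) + exp(-4*t), 8*t*exp(-4*t)]
  [0, 0, exp(-4*t)]

Strategy: write A = P · J · P⁻¹ where J is a Jordan canonical form, so e^{tA} = P · e^{tJ} · P⁻¹, and e^{tJ} can be computed block-by-block.

A has Jordan form
J =
  [-4,  1,  0]
  [ 0, -4,  0]
  [ 0,  0, -4]
(up to reordering of blocks).

Per-block formulas:
  For a 2×2 Jordan block J_2(-4): exp(t · J_2(-4)) = e^(-4t)·(I + t·N), where N is the 2×2 nilpotent shift.
  For a 1×1 block at λ = -4: exp(t · [-4]) = [e^(-4t)].

After assembling e^{tJ} and conjugating by P, we get:

e^{tA} =
  [2*t*exp(-4*t) + exp(-4*t), t*exp(-4*t), -4*t*exp(-4*t)]
  [-4*t*exp(-4*t), -2*t*exp(-4*t) + exp(-4*t), 8*t*exp(-4*t)]
  [0, 0, exp(-4*t)]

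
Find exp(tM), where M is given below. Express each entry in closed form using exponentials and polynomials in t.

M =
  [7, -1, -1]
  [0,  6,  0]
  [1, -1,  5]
e^{tM} =
  [t*exp(6*t) + exp(6*t), -t*exp(6*t), -t*exp(6*t)]
  [0, exp(6*t), 0]
  [t*exp(6*t), -t*exp(6*t), -t*exp(6*t) + exp(6*t)]

Strategy: write M = P · J · P⁻¹ where J is a Jordan canonical form, so e^{tM} = P · e^{tJ} · P⁻¹, and e^{tJ} can be computed block-by-block.

M has Jordan form
J =
  [6, 1, 0]
  [0, 6, 0]
  [0, 0, 6]
(up to reordering of blocks).

Per-block formulas:
  For a 2×2 Jordan block J_2(6): exp(t · J_2(6)) = e^(6t)·(I + t·N), where N is the 2×2 nilpotent shift.
  For a 1×1 block at λ = 6: exp(t · [6]) = [e^(6t)].

After assembling e^{tJ} and conjugating by P, we get:

e^{tM} =
  [t*exp(6*t) + exp(6*t), -t*exp(6*t), -t*exp(6*t)]
  [0, exp(6*t), 0]
  [t*exp(6*t), -t*exp(6*t), -t*exp(6*t) + exp(6*t)]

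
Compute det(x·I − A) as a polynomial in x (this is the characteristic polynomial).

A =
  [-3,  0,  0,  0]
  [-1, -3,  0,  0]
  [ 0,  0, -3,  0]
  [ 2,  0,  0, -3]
x^4 + 12*x^3 + 54*x^2 + 108*x + 81

Expanding det(x·I − A) (e.g. by cofactor expansion or by noting that A is similar to its Jordan form J, which has the same characteristic polynomial as A) gives
  χ_A(x) = x^4 + 12*x^3 + 54*x^2 + 108*x + 81
which factors as (x + 3)^4. The eigenvalues (with algebraic multiplicities) are λ = -3 with multiplicity 4.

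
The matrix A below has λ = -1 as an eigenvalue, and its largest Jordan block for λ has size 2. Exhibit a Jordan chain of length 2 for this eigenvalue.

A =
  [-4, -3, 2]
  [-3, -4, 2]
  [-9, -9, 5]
A Jordan chain for λ = -1 of length 2:
v_1 = (-3, -3, -9)ᵀ
v_2 = (1, 0, 0)ᵀ

Let N = A − (-1)·I. We want v_2 with N^2 v_2 = 0 but N^1 v_2 ≠ 0; then v_{j-1} := N · v_j for j = 2, …, 2.

Pick v_2 = (1, 0, 0)ᵀ.
Then v_1 = N · v_2 = (-3, -3, -9)ᵀ.

Sanity check: (A − (-1)·I) v_1 = (0, 0, 0)ᵀ = 0. ✓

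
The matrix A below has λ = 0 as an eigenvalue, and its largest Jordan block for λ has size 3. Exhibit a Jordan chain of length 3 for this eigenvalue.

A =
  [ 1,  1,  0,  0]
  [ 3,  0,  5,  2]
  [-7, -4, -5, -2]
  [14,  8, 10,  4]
A Jordan chain for λ = 0 of length 3:
v_1 = (4, -4, -12, 24)ᵀ
v_2 = (1, 3, -7, 14)ᵀ
v_3 = (1, 0, 0, 0)ᵀ

Let N = A − (0)·I. We want v_3 with N^3 v_3 = 0 but N^2 v_3 ≠ 0; then v_{j-1} := N · v_j for j = 3, …, 2.

Pick v_3 = (1, 0, 0, 0)ᵀ.
Then v_2 = N · v_3 = (1, 3, -7, 14)ᵀ.
Then v_1 = N · v_2 = (4, -4, -12, 24)ᵀ.

Sanity check: (A − (0)·I) v_1 = (0, 0, 0, 0)ᵀ = 0. ✓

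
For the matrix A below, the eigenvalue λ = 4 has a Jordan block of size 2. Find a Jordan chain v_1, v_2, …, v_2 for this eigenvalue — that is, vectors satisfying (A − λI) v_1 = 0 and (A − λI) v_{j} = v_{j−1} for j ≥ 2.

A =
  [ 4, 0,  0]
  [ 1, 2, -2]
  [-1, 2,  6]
A Jordan chain for λ = 4 of length 2:
v_1 = (0, 1, -1)ᵀ
v_2 = (1, 0, 0)ᵀ

Let N = A − (4)·I. We want v_2 with N^2 v_2 = 0 but N^1 v_2 ≠ 0; then v_{j-1} := N · v_j for j = 2, …, 2.

Pick v_2 = (1, 0, 0)ᵀ.
Then v_1 = N · v_2 = (0, 1, -1)ᵀ.

Sanity check: (A − (4)·I) v_1 = (0, 0, 0)ᵀ = 0. ✓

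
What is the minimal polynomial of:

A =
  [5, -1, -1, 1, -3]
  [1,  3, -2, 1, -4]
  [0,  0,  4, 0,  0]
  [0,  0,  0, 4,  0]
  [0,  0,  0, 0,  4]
x^3 - 12*x^2 + 48*x - 64

The characteristic polynomial is χ_A(x) = (x - 4)^5, so the eigenvalues are known. The minimal polynomial is
  m_A(x) = Π_λ (x − λ)^{k_λ}
where k_λ is the size of the *largest* Jordan block for λ (equivalently, the smallest k with (A − λI)^k v = 0 for every generalised eigenvector v of λ).

  λ = 4: largest Jordan block has size 3, contributing (x − 4)^3

So m_A(x) = (x - 4)^3 = x^3 - 12*x^2 + 48*x - 64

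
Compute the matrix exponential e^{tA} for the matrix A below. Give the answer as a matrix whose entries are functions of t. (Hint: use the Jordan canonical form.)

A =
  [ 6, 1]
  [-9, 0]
e^{tA} =
  [3*t*exp(3*t) + exp(3*t), t*exp(3*t)]
  [-9*t*exp(3*t), -3*t*exp(3*t) + exp(3*t)]

Strategy: write A = P · J · P⁻¹ where J is a Jordan canonical form, so e^{tA} = P · e^{tJ} · P⁻¹, and e^{tJ} can be computed block-by-block.

A has Jordan form
J =
  [3, 1]
  [0, 3]
(up to reordering of blocks).

Per-block formulas:
  For a 2×2 Jordan block J_2(3): exp(t · J_2(3)) = e^(3t)·(I + t·N), where N is the 2×2 nilpotent shift.

After assembling e^{tJ} and conjugating by P, we get:

e^{tA} =
  [3*t*exp(3*t) + exp(3*t), t*exp(3*t)]
  [-9*t*exp(3*t), -3*t*exp(3*t) + exp(3*t)]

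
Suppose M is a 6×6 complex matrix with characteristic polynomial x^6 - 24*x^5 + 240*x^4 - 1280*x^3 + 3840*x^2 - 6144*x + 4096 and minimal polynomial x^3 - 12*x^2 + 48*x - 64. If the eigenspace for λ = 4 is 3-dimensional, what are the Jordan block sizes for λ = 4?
Block sizes for λ = 4: [3, 2, 1]

Step 1 — from the characteristic polynomial, algebraic multiplicity of λ = 4 is 6. From dim ker(M − (4)·I) = 3, there are exactly 3 Jordan blocks for λ = 4.
Step 2 — from the minimal polynomial, the factor (x − 4)^3 tells us the largest block for λ = 4 has size 3.
Step 3 — with total size 6, 3 blocks, and largest block 3, the block sizes (in nonincreasing order) are [3, 2, 1].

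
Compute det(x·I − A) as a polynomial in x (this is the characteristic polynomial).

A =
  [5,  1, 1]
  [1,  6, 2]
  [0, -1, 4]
x^3 - 15*x^2 + 75*x - 125

Expanding det(x·I − A) (e.g. by cofactor expansion or by noting that A is similar to its Jordan form J, which has the same characteristic polynomial as A) gives
  χ_A(x) = x^3 - 15*x^2 + 75*x - 125
which factors as (x - 5)^3. The eigenvalues (with algebraic multiplicities) are λ = 5 with multiplicity 3.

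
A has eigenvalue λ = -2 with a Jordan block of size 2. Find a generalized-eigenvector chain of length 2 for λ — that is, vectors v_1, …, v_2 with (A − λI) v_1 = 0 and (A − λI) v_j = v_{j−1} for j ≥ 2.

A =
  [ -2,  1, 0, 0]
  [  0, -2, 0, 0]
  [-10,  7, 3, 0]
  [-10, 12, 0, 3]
A Jordan chain for λ = -2 of length 2:
v_1 = (1, 0, 2, 2)ᵀ
v_2 = (1, 1, 1, 0)ᵀ

Let N = A − (-2)·I. We want v_2 with N^2 v_2 = 0 but N^1 v_2 ≠ 0; then v_{j-1} := N · v_j for j = 2, …, 2.

Pick v_2 = (1, 1, 1, 0)ᵀ.
Then v_1 = N · v_2 = (1, 0, 2, 2)ᵀ.

Sanity check: (A − (-2)·I) v_1 = (0, 0, 0, 0)ᵀ = 0. ✓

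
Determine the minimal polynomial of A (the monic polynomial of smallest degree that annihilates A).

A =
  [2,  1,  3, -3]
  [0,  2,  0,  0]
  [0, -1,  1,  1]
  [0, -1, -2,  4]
x^3 - 7*x^2 + 16*x - 12

The characteristic polynomial is χ_A(x) = (x - 3)*(x - 2)^3, so the eigenvalues are known. The minimal polynomial is
  m_A(x) = Π_λ (x − λ)^{k_λ}
where k_λ is the size of the *largest* Jordan block for λ (equivalently, the smallest k with (A − λI)^k v = 0 for every generalised eigenvector v of λ).

  λ = 2: largest Jordan block has size 2, contributing (x − 2)^2
  λ = 3: largest Jordan block has size 1, contributing (x − 3)

So m_A(x) = (x - 3)*(x - 2)^2 = x^3 - 7*x^2 + 16*x - 12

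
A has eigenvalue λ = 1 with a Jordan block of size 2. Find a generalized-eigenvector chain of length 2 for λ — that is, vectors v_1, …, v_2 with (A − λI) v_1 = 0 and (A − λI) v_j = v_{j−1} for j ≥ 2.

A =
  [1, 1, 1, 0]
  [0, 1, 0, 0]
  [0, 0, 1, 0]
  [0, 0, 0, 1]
A Jordan chain for λ = 1 of length 2:
v_1 = (1, 0, 0, 0)ᵀ
v_2 = (0, 1, 0, 0)ᵀ

Let N = A − (1)·I. We want v_2 with N^2 v_2 = 0 but N^1 v_2 ≠ 0; then v_{j-1} := N · v_j for j = 2, …, 2.

Pick v_2 = (0, 1, 0, 0)ᵀ.
Then v_1 = N · v_2 = (1, 0, 0, 0)ᵀ.

Sanity check: (A − (1)·I) v_1 = (0, 0, 0, 0)ᵀ = 0. ✓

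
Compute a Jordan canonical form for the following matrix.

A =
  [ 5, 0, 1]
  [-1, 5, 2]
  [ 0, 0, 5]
J_3(5)

The characteristic polynomial is
  det(x·I − A) = x^3 - 15*x^2 + 75*x - 125 = (x - 5)^3

Eigenvalues and multiplicities (the geometric multiplicity of λ is n − rank(A − λI), which equals the number of Jordan blocks for λ):
  λ = 5: algebraic multiplicity = 3, geometric multiplicity = 1

Determining the block sizes for each eigenvalue:
  λ = 5: one block (gm = 1), so the single block has size am = 3 → block sizes [3]

Assembling the blocks gives a Jordan form
J =
  [5, 1, 0]
  [0, 5, 1]
  [0, 0, 5]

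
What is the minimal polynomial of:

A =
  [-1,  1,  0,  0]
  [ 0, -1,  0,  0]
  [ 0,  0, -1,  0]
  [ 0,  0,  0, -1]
x^2 + 2*x + 1

The characteristic polynomial is χ_A(x) = (x + 1)^4, so the eigenvalues are known. The minimal polynomial is
  m_A(x) = Π_λ (x − λ)^{k_λ}
where k_λ is the size of the *largest* Jordan block for λ (equivalently, the smallest k with (A − λI)^k v = 0 for every generalised eigenvector v of λ).

  λ = -1: largest Jordan block has size 2, contributing (x + 1)^2

So m_A(x) = (x + 1)^2 = x^2 + 2*x + 1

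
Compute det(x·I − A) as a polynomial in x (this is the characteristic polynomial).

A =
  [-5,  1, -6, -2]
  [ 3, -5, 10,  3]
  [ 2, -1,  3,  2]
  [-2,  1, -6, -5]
x^4 + 12*x^3 + 54*x^2 + 108*x + 81

Expanding det(x·I − A) (e.g. by cofactor expansion or by noting that A is similar to its Jordan form J, which has the same characteristic polynomial as A) gives
  χ_A(x) = x^4 + 12*x^3 + 54*x^2 + 108*x + 81
which factors as (x + 3)^4. The eigenvalues (with algebraic multiplicities) are λ = -3 with multiplicity 4.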